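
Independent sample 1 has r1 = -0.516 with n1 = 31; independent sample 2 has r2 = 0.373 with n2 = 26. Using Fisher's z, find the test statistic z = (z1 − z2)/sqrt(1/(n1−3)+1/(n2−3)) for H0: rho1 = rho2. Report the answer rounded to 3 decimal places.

-3.421

z1 = atanh(-0.516) = -0.570873,  z2 = atanh(0.373) = 0.391903
SE = √(1/(n1−3) + 1/(n2−3)) = √(1/28 + 1/23) = √(0.0357143 + 0.0434783) = √0.0791926 = 0.281412
z = (z1 − z2)/SE = (-0.570873 − 0.391903) / 0.281412 = -0.962776 / 0.281412 = -3.421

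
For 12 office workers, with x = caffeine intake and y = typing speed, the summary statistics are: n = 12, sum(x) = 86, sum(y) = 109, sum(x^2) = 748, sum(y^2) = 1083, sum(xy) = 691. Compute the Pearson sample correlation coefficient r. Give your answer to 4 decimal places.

S_xy = nΣxy − ΣxΣy = 12·691 − 86·109 = 8292 − 9374 = -1082
S_xx = nΣx² − (Σx)² = 12·748 − 86² = 8976 − 7396 = 1580
S_yy = nΣy² − (Σy)² = 12·1083 − 109² = 12996 − 11881 = 1115
r = S_xy / √(S_xx·S_yy) = -1082 / √(1580·1115) = -1082 / √1761700 = -1082 / 1327.2905 = -0.8152

-0.8152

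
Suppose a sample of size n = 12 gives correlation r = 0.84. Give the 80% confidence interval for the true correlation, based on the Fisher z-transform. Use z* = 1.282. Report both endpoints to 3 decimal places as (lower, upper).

Fisher z: z_r = atanh(r) = ½·ln((1+0.84)/(1−0.84)) = 1.221174
SE(z) = 1/√(n−3) = 1/√9 = 0.333333
80% ⇒ z* = 1.282; margin = 1.282·0.333333 = 0.427333
CI on z-scale: (0.793841, 1.648507)
Back-transform: tanh(0.793841) = 0.660579, tanh(1.648507) = 0.928652

(0.661, 0.929)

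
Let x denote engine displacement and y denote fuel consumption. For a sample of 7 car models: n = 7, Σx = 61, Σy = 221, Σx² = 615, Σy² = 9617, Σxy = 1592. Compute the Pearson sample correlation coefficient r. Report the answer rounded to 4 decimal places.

S_xy = nΣxy − ΣxΣy = 7·1592 − 61·221 = 11144 − 13481 = -2337
S_xx = nΣx² − (Σx)² = 7·615 − 61² = 4305 − 3721 = 584
S_yy = nΣy² − (Σy)² = 7·9617 − 221² = 67319 − 48841 = 18478
r = S_xy / √(S_xx·S_yy) = -2337 / √(584·18478) = -2337 / √10791152 = -2337 / 3284.9889 = -0.7114

-0.7114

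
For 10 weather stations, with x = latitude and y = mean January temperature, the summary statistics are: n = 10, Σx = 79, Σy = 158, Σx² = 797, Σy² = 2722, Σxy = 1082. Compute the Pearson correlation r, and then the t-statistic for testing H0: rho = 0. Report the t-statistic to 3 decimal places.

-4.406

S_xy = nΣxy − ΣxΣy = 10·1082 − 79·158 = 10820 − 12482 = -1662
S_xx = nΣx² − (Σx)² = 10·797 − 79² = 7970 − 6241 = 1729
S_yy = nΣy² − (Σy)² = 10·2722 − 158² = 27220 − 24964 = 2256
r = S_xy / √(S_xx·S_yy) = -1662 / √(1729·2256) = -1662 / √3900624 = -1662 / 1974.9997 = -0.8415
t = r·√(n−2)/√(1−r²) = -0.8415·√8 / √(1−0.708122) = -2.380121 / 0.540257 = -4.406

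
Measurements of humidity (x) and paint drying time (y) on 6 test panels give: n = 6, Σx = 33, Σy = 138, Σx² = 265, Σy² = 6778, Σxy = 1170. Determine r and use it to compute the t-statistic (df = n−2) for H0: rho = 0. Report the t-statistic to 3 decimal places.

2.262

S_xy = nΣxy − ΣxΣy = 6·1170 − 33·138 = 7020 − 4554 = 2466
S_xx = nΣx² − (Σx)² = 6·265 − 33² = 1590 − 1089 = 501
S_yy = nΣy² − (Σy)² = 6·6778 − 138² = 40668 − 19044 = 21624
r = S_xy / √(S_xx·S_yy) = 2466 / √(501·21624) = 2466 / √10833624 = 2466 / 3291.4471 = 0.7492
t = r·√(n−2)/√(1−r²) = 0.7492·√4 / √(1−0.561301) = 1.498400 / 0.662344 = 2.262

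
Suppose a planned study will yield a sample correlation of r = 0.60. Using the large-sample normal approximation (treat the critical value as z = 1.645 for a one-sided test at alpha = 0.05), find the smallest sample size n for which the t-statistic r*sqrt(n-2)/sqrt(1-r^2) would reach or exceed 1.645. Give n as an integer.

7

r√(n−2)/√(1−r²) ≥ 1.645  ⇔  n−2 ≥ (1.645)²·(1−r²)/r²
(1−r²)/r² = (1−0.3600)/0.3600 = 1.7778
n ≥ 2 + 2.706025·1.7778 = 2 + 4.8108 = 6.8108
⌈6.8108⌉ = 7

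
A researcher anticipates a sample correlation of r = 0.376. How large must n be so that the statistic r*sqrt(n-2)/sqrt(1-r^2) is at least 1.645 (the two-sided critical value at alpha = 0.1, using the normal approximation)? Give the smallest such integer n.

r√(n−2)/√(1−r²) ≥ 1.645  ⇔  n−2 ≥ (1.645)²·(1−r²)/r²
(1−r²)/r² = (1−0.141376)/0.141376 = 6.0733
n ≥ 2 + 2.706025·6.0733 = 2 + 16.4345 = 18.4345
⌈18.4345⌉ = 19

19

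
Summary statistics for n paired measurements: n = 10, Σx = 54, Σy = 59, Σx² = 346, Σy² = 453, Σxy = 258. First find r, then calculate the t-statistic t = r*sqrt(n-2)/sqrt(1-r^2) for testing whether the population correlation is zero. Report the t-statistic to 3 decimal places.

S_xy = nΣxy − ΣxΣy = 10·258 − 54·59 = 2580 − 3186 = -606
S_xx = nΣx² − (Σx)² = 10·346 − 54² = 3460 − 2916 = 544
S_yy = nΣy² − (Σy)² = 10·453 − 59² = 4530 − 3481 = 1049
r = S_xy / √(S_xx·S_yy) = -606 / √(544·1049) = -606 / √570656 = -606 / 755.4178 = -0.8022
t = r·√(n−2)/√(1−r²) = -0.8022·√8 / √(1−0.643525) = -2.268964 / 0.597055 = -3.800

-3.800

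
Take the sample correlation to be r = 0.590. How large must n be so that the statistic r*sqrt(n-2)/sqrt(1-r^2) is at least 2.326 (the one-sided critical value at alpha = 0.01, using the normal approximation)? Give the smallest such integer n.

r√(n−2)/√(1−r²) ≥ 2.326  ⇔  n−2 ≥ (2.326)²·(1−r²)/r²
(1−r²)/r² = (1−0.348100)/0.348100 = 1.8727
n ≥ 2 + 5.410276·1.8727 = 2 + 10.1318 = 12.1318
⌈12.1318⌉ = 13

13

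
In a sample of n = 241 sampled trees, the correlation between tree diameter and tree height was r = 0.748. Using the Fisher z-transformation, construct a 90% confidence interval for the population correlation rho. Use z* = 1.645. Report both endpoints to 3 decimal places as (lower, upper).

(0.697, 0.791)

z_r = atanh(0.748) = 0.968399;  SE = 1/√(n−3) = 1/√238 = 0.064820
z-limits: 0.968399 ± 1.645·0.064820 = 0.968399 ± 0.106629 = [0.861770, 1.075028]
ρ-limits: (tanh 0.861770, tanh 1.075028) = (0.697, 0.791)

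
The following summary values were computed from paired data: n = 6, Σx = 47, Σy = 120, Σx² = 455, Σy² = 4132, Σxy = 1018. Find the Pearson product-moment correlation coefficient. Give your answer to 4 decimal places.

Numerator: nΣxy − (Σx)(Σy) = 6·1018 − (47)(120) = 468
Denominator: √[(nΣx²−(Σx)²)(nΣy²−(Σy)²)]
  nΣx²−(Σx)² = 6·455 − 2209 = 521;  nΣy²−(Σy)² = 6·4132 − 14400 = 10392
  √(521·10392) = √5414232 = 2326.8502
r = 468 / 2326.8502 = 0.2011

0.2011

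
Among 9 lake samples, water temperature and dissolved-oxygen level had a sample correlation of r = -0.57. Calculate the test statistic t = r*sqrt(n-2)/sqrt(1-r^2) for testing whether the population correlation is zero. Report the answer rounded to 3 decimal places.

-1.835

1 − r² = 1 − 0.3249 = 0.6751;  √(1−r²) = 0.821645
√(n−2) = √7 = 2.645751
t = r·√(n−2)/√(1−r²) = -0.57 · 2.645751 / 0.821645 = -1.835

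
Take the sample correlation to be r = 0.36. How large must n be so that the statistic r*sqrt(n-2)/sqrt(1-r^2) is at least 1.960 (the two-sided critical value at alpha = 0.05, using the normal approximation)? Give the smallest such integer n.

r√(n−2)/√(1−r²) ≥ 1.960  ⇔  n−2 ≥ (1.960)²·(1−r²)/r²
(1−r²)/r² = (1−0.1296)/0.1296 = 6.7160
n ≥ 2 + 3.8416·6.7160 = 2 + 25.8002 = 27.8002
⌈27.8002⌉ = 28

28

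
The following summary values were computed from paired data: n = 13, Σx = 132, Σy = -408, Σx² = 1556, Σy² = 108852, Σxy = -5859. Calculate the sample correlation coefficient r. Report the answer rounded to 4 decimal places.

S_xy = nΣxy − ΣxΣy = 13·(-5859) − 132·(-408) = -76167 − (-53856) = -22311
S_xx = nΣx² − (Σx)² = 13·1556 − 132² = 20228 − 17424 = 2804
S_yy = nΣy² − (Σy)² = 13·108852 − (-408)² = 1415076 − 166464 = 1248612
r = S_xy / √(S_xx·S_yy) = -22311 / √(2804·1248612) = -22311 / √3501108048 = -22311 / 59170.1618 = -0.3771

-0.3771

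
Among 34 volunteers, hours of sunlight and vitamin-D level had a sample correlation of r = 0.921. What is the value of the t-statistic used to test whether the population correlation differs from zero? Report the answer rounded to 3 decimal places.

13.374

t = r·√(n−2) / √(1−r²) with r = 0.921, n = 34
  = 0.921·√32 / √(1 − 0.848241)
  = 0.921·5.656854 / 0.389563
  = 5.209963 / 0.389563 = 13.374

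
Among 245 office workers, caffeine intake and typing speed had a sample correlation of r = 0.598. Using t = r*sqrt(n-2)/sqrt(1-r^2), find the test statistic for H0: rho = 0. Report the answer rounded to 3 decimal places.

t = r·√(n−2) / √(1−r²) with r = 0.598, n = 245
  = 0.598·√243 / √(1 − 0.357604)
  = 0.598·15.588457 / 0.801496
  = 9.321897 / 0.801496 = 11.631

11.631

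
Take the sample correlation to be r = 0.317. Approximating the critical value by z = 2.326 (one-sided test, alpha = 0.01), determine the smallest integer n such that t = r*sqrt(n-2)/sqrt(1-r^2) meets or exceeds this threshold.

51

Need r·√(n−2)/√(1−r²) ≥ 2.326
√(n−2) ≥ 2.326·√(1−0.100489) / 0.317 = 2.326·0.948426 / 0.317 = 6.9591
n−2 ≥ 48.4291  ⇒  n ≥ 50.4291
Smallest integer n = 51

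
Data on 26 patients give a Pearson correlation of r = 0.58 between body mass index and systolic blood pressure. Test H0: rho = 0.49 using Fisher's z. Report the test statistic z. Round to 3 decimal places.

0.606

z_r = atanh(0.58) = 0.662463,  z_0 = atanh(0.49) = 0.536060
SE = 1/√(n−3) = 1/√23 = 0.208514
z = (z_r − z_0)/SE = (0.662463 − 0.536060) / 0.208514 = 0.126403 / 0.208514 = 0.606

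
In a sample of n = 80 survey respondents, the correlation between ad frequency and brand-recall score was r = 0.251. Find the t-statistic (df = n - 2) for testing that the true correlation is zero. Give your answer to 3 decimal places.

2.290

t = r·√(n−2) / √(1−r²) with r = 0.251, n = 80
  = 0.251·√78 / √(1 − 0.063001)
  = 0.251·8.831761 / 0.967987
  = 2.216772 / 0.967987 = 2.290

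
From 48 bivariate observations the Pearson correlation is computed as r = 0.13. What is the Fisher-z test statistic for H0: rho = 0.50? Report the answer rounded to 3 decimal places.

Fisher z: atanh(0.13) = 0.130740, atanh(0.50) = 0.549306
z = (z_r − z_0)·√(n−3) = (0.130740 − 0.549306)·√45 = -0.418566 · 6.708204 = -2.808

-2.808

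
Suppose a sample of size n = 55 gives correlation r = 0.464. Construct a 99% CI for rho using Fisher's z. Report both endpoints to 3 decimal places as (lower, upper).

(0.144, 0.696)

z_r = atanh(0.464) = 0.502397;  SE = 1/√(n−3) = 1/√52 = 0.138675
z-limits: 0.502397 ± 2.576·0.138675 = 0.502397 ± 0.357227 = [0.145170, 0.859624]
ρ-limits: (tanh 0.145170, tanh 0.859624) = (0.144, 0.696)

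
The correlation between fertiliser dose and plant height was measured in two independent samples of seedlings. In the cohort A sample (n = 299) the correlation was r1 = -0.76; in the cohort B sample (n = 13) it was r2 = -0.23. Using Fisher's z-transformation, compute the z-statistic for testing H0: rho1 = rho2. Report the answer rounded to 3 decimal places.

z1 = atanh(-0.76) = -0.996215,  z2 = atanh(-0.23) = -0.234189
SE = √(1/(n1−3) + 1/(n2−3)) = √(1/296 + 1/10) = √(0.0033784 + 0.1000000) = √0.1033784 = 0.321525
z = (z1 − z2)/SE = (-0.996215 − (-0.234189)) / 0.321525 = -0.762026 / 0.321525 = -2.370

-2.370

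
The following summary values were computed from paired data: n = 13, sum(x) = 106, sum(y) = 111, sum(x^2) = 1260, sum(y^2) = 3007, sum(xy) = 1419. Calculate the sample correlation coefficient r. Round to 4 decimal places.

S_xy = nΣxy − ΣxΣy = 13·1419 − 106·111 = 18447 − 11766 = 6681
S_xx = nΣx² − (Σx)² = 13·1260 − 106² = 16380 − 11236 = 5144
S_yy = nΣy² − (Σy)² = 13·3007 − 111² = 39091 − 12321 = 26770
r = S_xy / √(S_xx·S_yy) = 6681 / √(5144·26770) = 6681 / √137704880 = 6681 / 11734.7723 = 0.5693

0.5693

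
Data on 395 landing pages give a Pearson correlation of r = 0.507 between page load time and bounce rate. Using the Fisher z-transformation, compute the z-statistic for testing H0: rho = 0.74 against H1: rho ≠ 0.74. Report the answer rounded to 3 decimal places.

z_r = atanh(0.507) = 0.558684,  z_0 = atanh(0.74) = 0.950479
SE = 1/√(n−3) = 1/√392 = 0.050508
z = (z_r − z_0)/SE = (0.558684 − 0.950479) / 0.050508 = -0.391795 / 0.050508 = -7.757

-7.757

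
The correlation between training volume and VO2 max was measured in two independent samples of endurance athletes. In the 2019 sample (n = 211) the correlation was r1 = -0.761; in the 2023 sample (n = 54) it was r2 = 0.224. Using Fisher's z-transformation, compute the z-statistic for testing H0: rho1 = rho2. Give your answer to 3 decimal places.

z1 = atanh(-0.761) = -0.998587,  z2 = atanh(0.224) = 0.227863
SE = √(1/(n1−3) + 1/(n2−3)) = √(1/208 + 1/51) = √(0.0048077 + 0.0196078) = √0.0244155 = 0.156255
z = (z1 − z2)/SE = (-0.998587 − 0.227863) / 0.156255 = -1.226450 / 0.156255 = -7.849

-7.849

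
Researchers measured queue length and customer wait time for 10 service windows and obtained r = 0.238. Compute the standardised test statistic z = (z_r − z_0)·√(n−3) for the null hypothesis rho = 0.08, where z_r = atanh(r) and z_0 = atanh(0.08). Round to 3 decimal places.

0.430

Fisher z: atanh(0.238) = 0.242653, atanh(0.08) = 0.080171
z = (z_r − z_0)·√(n−3) = (0.242653 − 0.080171)·√7 = 0.162482 · 2.645751 = 0.430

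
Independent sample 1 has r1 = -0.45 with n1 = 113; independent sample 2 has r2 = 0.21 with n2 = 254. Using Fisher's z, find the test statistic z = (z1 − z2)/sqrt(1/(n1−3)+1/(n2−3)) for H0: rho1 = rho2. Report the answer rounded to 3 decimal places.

z1 = atanh(-0.45) = -0.484700,  z2 = atanh(0.21) = 0.213171
SE = √(1/(n1−3) + 1/(n2−3)) = √(1/110 + 1/251) = √(0.0090909 + 0.0039841) = √0.0130750 = 0.114346
z = (z1 − z2)/SE = (-0.484700 − 0.213171) / 0.114346 = -0.697871 / 0.114346 = -6.103

-6.103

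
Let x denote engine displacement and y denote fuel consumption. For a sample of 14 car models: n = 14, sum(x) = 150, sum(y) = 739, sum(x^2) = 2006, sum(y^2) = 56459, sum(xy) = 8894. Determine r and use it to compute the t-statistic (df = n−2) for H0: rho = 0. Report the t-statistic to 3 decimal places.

Numerator: nΣxy − (Σx)(Σy) = 14·8894 − (150)(739) = 13666
Denominator: √[(nΣx²−(Σx)²)(nΣy²−(Σy)²)]
  nΣx²−(Σx)² = 14·2006 − 22500 = 5584;  nΣy²−(Σy)² = 14·56459 − 546121 = 244305
  √(5584·244305) = √1364199120 = 36935.0663
r = 13666 / 36935.0663 = 0.3700
t = r·√(n−2)/√(1−r²) = 0.3700·√12 / √(1−0.136900) = 1.281718 / 0.929032 = 1.380

1.380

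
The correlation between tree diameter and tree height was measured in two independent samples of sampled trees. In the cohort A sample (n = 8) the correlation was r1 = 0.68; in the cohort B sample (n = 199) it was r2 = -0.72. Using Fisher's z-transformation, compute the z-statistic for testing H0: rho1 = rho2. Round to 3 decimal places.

3.835

z1 = atanh(0.68) = 0.829114,  z2 = atanh(-0.72) = -0.907645
SE = √(1/(n1−3) + 1/(n2−3)) = √(1/5 + 1/196) = √(0.2000000 + 0.0051020) = √0.2051020 = 0.452882
z = (z1 − z2)/SE = (0.829114 − (-0.907645)) / 0.452882 = 1.736759 / 0.452882 = 3.835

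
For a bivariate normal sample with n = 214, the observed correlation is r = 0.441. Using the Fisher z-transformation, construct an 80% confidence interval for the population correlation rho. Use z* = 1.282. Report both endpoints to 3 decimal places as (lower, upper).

(0.367, 0.509)

z_r = atanh(0.441) = 0.473472;  SE = 1/√(n−3) = 1/√211 = 0.068843
z-limits: 0.473472 ± 1.282·0.068843 = 0.473472 ± 0.088257 = [0.385215, 0.561729]
ρ-limits: (tanh 0.385215, tanh 0.561729) = (0.367, 0.509)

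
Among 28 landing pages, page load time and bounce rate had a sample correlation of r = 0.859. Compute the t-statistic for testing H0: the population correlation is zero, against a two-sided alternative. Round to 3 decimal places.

8.555

1 − r² = 1 − 0.737881 = 0.262119;  √(1−r²) = 0.511976
√(n−2) = √26 = 5.099020
t = r·√(n−2)/√(1−r²) = 0.859 · 5.099020 / 0.511976 = 8.555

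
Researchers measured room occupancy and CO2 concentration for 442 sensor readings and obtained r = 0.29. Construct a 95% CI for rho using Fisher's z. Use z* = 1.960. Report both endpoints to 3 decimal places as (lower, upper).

z_r = atanh(0.29) = 0.298566;  SE = 1/√(n−3) = 1/√439 = 0.047727
z-limits: 0.298566 ± 1.960·0.047727 = 0.298566 ± 0.093545 = [0.205021, 0.392111]
ρ-limits: (tanh 0.205021, tanh 0.392111) = (0.202, 0.373)

(0.202, 0.373)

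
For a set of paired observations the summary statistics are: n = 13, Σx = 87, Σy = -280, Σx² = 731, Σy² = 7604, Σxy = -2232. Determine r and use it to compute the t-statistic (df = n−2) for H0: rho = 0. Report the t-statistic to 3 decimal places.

-3.652

Numerator: nΣxy − (Σx)(Σy) = 13·(-2232) − (87)(-280) = -4656
Denominator: √[(nΣx²−(Σx)²)(nΣy²−(Σy)²)]
  nΣx²−(Σx)² = 13·731 − 7569 = 1934;  nΣy²−(Σy)² = 13·7604 − 78400 = 20452
  √(1934·20452) = √39554168 = 6289.2104
r = -4656 / 6289.2104 = -0.7403
t = r·√(n−2)/√(1−r²) = -0.7403·√11 / √(1−0.548044) = -2.455297 / 0.672277 = -3.652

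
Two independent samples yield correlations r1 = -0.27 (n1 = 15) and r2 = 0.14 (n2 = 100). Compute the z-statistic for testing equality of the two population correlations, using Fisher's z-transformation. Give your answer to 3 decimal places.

z1 = atanh(-0.27) = -0.276864,  z2 = atanh(0.14) = 0.140926
SE = √(1/(n1−3) + 1/(n2−3)) = √(1/12 + 1/97) = √(0.0833333 + 0.0103093) = √0.0936426 = 0.306011
z = (z1 − z2)/SE = (-0.276864 − 0.140926) / 0.306011 = -0.417790 / 0.306011 = -1.365

-1.365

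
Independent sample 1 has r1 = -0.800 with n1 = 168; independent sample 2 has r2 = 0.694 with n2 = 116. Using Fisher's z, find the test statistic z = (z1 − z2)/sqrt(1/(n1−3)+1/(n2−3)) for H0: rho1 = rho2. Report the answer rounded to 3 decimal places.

Fisher z-transforms: z1 = atanh(-0.800) = -1.098612, z2 = atanh(0.694) = 0.855631; difference d = -1.954243
Var(d) = 1/165 + 1/113 = 0.0060606 + 0.0088496 = 0.0149102
z = d/√Var(d) = -1.954243 / √0.0149102 = -1.954243 / 0.122107 = -16.004

-16.004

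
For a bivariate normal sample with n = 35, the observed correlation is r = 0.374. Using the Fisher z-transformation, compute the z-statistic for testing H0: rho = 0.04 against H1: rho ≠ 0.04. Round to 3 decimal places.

Fisher z: atanh(0.374) = 0.393066, atanh(0.04) = 0.040021
z = (z_r − z_0)·√(n−3) = (0.393066 − 0.040021)·√32 = 0.353045 · 5.656854 = 1.997

1.997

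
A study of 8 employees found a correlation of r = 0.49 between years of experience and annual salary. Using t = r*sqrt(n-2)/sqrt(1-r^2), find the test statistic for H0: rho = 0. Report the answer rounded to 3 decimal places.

1 − r² = 1 − 0.2401 = 0.7599;  √(1−r²) = 0.871722
√(n−2) = √6 = 2.449490
t = r·√(n−2)/√(1−r²) = 0.49 · 2.449490 / 0.871722 = 1.377

1.377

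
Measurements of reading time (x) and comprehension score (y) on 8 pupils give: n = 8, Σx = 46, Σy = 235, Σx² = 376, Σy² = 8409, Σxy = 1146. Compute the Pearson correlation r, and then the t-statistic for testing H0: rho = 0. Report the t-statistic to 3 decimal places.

S_xy = nΣxy − ΣxΣy = 8·1146 − 46·235 = 9168 − 10810 = -1642
S_xx = nΣx² − (Σx)² = 8·376 − 46² = 3008 − 2116 = 892
S_yy = nΣy² − (Σy)² = 8·8409 − 235² = 67272 − 55225 = 12047
r = S_xy / √(S_xx·S_yy) = -1642 / √(892·12047) = -1642 / √10745924 = -1642 / 3278.0976 = -0.5009
t = r·√(n−2)/√(1−r²) = -0.5009·√6 / √(1−0.250901) = -1.226949 / 0.865505 = -1.418

-1.418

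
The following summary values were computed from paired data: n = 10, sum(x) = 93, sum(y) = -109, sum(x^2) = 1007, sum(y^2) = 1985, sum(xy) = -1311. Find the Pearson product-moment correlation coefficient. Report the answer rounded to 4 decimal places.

Numerator: nΣxy − (Σx)(Σy) = 10·(-1311) − (93)(-109) = -2973
Denominator: √[(nΣx²−(Σx)²)(nΣy²−(Σy)²)]
  nΣx²−(Σx)² = 10·1007 − 8649 = 1421;  nΣy²−(Σy)² = 10·1985 − 11881 = 7969
  √(1421·7969) = √11323949 = 3365.1076
r = -2973 / 3365.1076 = -0.8835

-0.8835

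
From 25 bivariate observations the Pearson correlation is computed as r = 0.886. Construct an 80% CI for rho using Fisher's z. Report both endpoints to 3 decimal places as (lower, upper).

(0.811, 0.932)

z_r = atanh(0.886) = 1.403008;  SE = 1/√(n−3) = 1/√22 = 0.213201
z-limits: 1.403008 ± 1.282·0.213201 = 1.403008 ± 0.273324 = [1.129684, 1.676332]
ρ-limits: (tanh 1.129684, tanh 1.676332) = (0.811, 0.932)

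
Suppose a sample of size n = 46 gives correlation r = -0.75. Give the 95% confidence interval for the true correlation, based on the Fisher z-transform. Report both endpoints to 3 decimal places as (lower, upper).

(-0.854, -0.588)

Fisher z: z_r = atanh(r) = ½·ln((1+(-0.75))/(1−(-0.75))) = -0.972955
SE(z) = 1/√(n−3) = 1/√43 = 0.152499
95% ⇒ z* = 1.960; margin = 1.960·0.152499 = 0.298898
CI on z-scale: (-1.271853, -0.674057)
Back-transform: tanh(-1.271853) = -0.854299, tanh(-0.674057) = -0.587642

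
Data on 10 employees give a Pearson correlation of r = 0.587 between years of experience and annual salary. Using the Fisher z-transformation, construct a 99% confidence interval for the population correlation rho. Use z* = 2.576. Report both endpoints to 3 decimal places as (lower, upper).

(-0.292, 0.928)

z_r = atanh(0.587) = 0.673077;  SE = 1/√(n−3) = 1/√7 = 0.377964
z-limits: 0.673077 ± 2.576·0.377964 = 0.673077 ± 0.973635 = [-0.300558, 1.646712]
ρ-limits: (tanh -0.300558, tanh 1.646712) = (-0.292, 0.928)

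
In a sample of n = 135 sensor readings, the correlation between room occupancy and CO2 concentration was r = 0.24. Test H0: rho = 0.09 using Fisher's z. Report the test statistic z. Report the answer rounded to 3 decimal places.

1.775

Fisher z: atanh(0.24) = 0.244774, atanh(0.09) = 0.090244
z = (z_r − z_0)·√(n−3) = (0.244774 − 0.090244)·√132 = 0.154530 · 11.489125 = 1.775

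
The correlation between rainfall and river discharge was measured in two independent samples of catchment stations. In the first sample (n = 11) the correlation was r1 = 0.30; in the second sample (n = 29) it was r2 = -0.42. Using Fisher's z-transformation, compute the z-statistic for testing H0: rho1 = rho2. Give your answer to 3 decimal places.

1.873

z1 = atanh(0.30) = 0.309520,  z2 = atanh(-0.42) = -0.447692
SE = √(1/(n1−3) + 1/(n2−3)) = √(1/8 + 1/26) = √(0.1250000 + 0.0384615) = √0.1634615 = 0.404304
z = (z1 − z2)/SE = (0.309520 − (-0.447692)) / 0.404304 = 0.757212 / 0.404304 = 1.873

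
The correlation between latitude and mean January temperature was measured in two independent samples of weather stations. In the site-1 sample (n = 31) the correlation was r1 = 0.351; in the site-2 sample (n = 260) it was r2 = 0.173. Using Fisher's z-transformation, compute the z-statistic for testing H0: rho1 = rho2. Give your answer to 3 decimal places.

0.964

Fisher z-transforms: z1 = atanh(0.351) = 0.366584, z2 = atanh(0.173) = 0.174758; difference d = 0.191826
Var(d) = 1/28 + 1/257 = 0.0357143 + 0.0038911 = 0.0396054
z = d/√Var(d) = 0.191826 / √0.0396054 = 0.191826 / 0.199011 = 0.964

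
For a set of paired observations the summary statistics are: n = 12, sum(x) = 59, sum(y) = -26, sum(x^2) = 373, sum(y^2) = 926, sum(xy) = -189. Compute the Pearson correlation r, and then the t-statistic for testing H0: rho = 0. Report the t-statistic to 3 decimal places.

-0.740

S_xy = nΣxy − ΣxΣy = 12·(-189) − 59·(-26) = -2268 − (-1534) = -734
S_xx = nΣx² − (Σx)² = 12·373 − 59² = 4476 − 3481 = 995
S_yy = nΣy² − (Σy)² = 12·926 − (-26)² = 11112 − 676 = 10436
r = S_xy / √(S_xx·S_yy) = -734 / √(995·10436) = -734 / √10383820 = -734 / 3222.3935 = -0.2278
t = r·√(n−2)/√(1−r²) = -0.2278·√10 / √(1−0.051893) = -0.720367 / 0.973708 = -0.740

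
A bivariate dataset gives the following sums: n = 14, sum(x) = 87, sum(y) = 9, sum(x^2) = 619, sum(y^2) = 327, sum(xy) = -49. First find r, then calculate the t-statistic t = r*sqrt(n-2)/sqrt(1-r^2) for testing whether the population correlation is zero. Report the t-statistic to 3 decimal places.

S_xy = nΣxy − ΣxΣy = 14·(-49) − 87·9 = -686 − 783 = -1469
S_xx = nΣx² − (Σx)² = 14·619 − 87² = 8666 − 7569 = 1097
S_yy = nΣy² − (Σy)² = 14·327 − 9² = 4578 − 81 = 4497
r = S_xy / √(S_xx·S_yy) = -1469 / √(1097·4497) = -1469 / √4933209 = -1469 / 2221.0828 = -0.6614
t = r·√(n−2)/√(1−r²) = -0.6614·√12 / √(1−0.437450) = -2.291157 / 0.750033 = -3.055

-3.055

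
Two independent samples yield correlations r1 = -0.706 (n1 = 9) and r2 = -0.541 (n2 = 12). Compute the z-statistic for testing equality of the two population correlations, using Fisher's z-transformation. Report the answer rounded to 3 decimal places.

Fisher z-transforms: z1 = atanh(-0.706) = -0.879163, z2 = atanh(-0.541) = -0.605568; difference d = -0.273595
Var(d) = 1/6 + 1/9 = 0.1666667 + 0.1111111 = 0.2777778
z = d/√Var(d) = -0.273595 / √0.2777778 = -0.273595 / 0.527046 = -0.519

-0.519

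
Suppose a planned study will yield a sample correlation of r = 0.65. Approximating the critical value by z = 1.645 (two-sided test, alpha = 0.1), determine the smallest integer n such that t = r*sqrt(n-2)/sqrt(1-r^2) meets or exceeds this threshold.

6

Need r·√(n−2)/√(1−r²) ≥ 1.645
√(n−2) ≥ 1.645·√(1−0.4225) / 0.65 = 1.645·0.759934 / 0.65 = 1.9232
n−2 ≥ 3.6987  ⇒  n ≥ 5.6987
Smallest integer n = 6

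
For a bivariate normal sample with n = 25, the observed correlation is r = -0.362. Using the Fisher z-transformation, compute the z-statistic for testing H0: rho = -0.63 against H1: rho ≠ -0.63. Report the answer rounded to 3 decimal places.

1.699

Fisher z: atanh(-0.362) = -0.379186, atanh(-0.63) = -0.741416
z = (z_r − z_0)·√(n−3) = (-0.379186 − (-0.741416))·√22 = 0.362230 · 4.690416 = 1.699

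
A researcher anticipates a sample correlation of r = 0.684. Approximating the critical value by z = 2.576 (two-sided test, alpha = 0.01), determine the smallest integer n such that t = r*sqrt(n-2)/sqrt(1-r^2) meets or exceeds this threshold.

10

Need r·√(n−2)/√(1−r²) ≥ 2.576
√(n−2) ≥ 2.576·√(1−0.467856) / 0.684 = 2.576·0.729482 / 0.684 = 2.7473
n−2 ≥ 7.5477  ⇒  n ≥ 9.5477
Smallest integer n = 10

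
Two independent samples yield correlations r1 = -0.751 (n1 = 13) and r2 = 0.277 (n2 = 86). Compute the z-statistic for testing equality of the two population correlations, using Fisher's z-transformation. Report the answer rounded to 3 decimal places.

-3.763

Fisher z-transforms: z1 = atanh(-0.751) = -0.975245, z2 = atanh(0.277) = 0.284430; difference d = -1.259675
Var(d) = 1/10 + 1/83 = 0.1000000 + 0.0120482 = 0.1120482
z = d/√Var(d) = -1.259675 / √0.1120482 = -1.259675 / 0.334736 = -3.763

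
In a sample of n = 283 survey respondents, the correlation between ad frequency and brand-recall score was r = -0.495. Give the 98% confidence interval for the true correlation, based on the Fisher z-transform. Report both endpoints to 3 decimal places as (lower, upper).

(-0.593, -0.383)

z_r = atanh(-0.495) = -0.542662;  SE = 1/√(n−3) = 1/√280 = 0.059761
z-limits: -0.542662 ± 2.326·0.059761 = -0.542662 ± 0.139004 = [-0.681666, -0.403658]
ρ-limits: (tanh -0.681666, tanh -0.403658) = (-0.593, -0.383)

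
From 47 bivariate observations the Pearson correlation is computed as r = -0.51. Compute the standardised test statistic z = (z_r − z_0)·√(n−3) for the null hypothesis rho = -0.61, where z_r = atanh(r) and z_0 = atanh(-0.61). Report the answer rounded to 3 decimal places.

z_r = atanh(-0.51) = -0.562730,  z_0 = atanh(-0.61) = -0.708921
SE = 1/√(n−3) = 1/√44 = 0.150756
z = (z_r − z_0)/SE = (-0.562730 − (-0.708921)) / 0.150756 = 0.146191 / 0.150756 = 0.970

0.970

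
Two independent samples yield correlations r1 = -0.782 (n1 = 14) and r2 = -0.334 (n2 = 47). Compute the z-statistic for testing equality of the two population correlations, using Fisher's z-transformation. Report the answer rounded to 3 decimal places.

z1 = atanh(-0.782) = -1.050498,  z2 = atanh(-0.334) = -0.347324
SE = √(1/(n1−3) + 1/(n2−3)) = √(1/11 + 1/44) = √(0.0909091 + 0.0227273) = √0.1136364 = 0.337100
z = (z1 − z2)/SE = (-1.050498 − (-0.347324)) / 0.337100 = -0.703174 / 0.337100 = -2.086

-2.086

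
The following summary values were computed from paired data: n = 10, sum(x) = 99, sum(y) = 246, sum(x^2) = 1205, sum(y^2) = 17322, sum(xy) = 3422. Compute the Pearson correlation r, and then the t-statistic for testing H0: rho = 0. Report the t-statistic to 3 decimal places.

2.233

S_xy = nΣxy − ΣxΣy = 10·3422 − 99·246 = 34220 − 24354 = 9866
S_xx = nΣx² − (Σx)² = 10·1205 − 99² = 12050 − 9801 = 2249
S_yy = nΣy² − (Σy)² = 10·17322 − 246² = 173220 − 60516 = 112704
r = S_xy / √(S_xx·S_yy) = 9866 / √(2249·112704) = 9866 / √253471296 = 9866 / 15920.7819 = 0.6197
t = r·√(n−2)/√(1−r²) = 0.6197·√8 / √(1−0.384028) = 1.752776 / 0.784839 = 2.233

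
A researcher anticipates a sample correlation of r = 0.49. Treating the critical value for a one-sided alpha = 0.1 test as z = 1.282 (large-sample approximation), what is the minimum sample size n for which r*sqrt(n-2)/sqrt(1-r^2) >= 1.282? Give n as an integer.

8

r√(n−2)/√(1−r²) ≥ 1.282  ⇔  n−2 ≥ (1.282)²·(1−r²)/r²
(1−r²)/r² = (1−0.2401)/0.2401 = 3.1649
n ≥ 2 + 1.643524·3.1649 = 2 + 5.2016 = 7.2016
⌈7.2016⌉ = 8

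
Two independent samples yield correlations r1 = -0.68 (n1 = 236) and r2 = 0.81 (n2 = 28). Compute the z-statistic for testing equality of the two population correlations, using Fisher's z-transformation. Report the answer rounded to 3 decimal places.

z1 = atanh(-0.68) = -0.829114,  z2 = atanh(0.81) = 1.127029
SE = √(1/(n1−3) + 1/(n2−3)) = √(1/233 + 1/25) = √(0.0042918 + 0.0400000) = √0.0442918 = 0.210456
z = (z1 − z2)/SE = (-0.829114 − 1.127029) / 0.210456 = -1.956143 / 0.210456 = -9.295

-9.295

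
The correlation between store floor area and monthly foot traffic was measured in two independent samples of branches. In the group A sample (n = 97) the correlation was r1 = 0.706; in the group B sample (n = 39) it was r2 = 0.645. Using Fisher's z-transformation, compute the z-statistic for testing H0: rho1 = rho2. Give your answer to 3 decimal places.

0.574

Fisher z-transforms: z1 = atanh(0.706) = 0.879163, z2 = atanh(0.645) = 0.766689; difference d = 0.112474
Var(d) = 1/94 + 1/36 = 0.0106383 + 0.0277778 = 0.0384161
z = d/√Var(d) = 0.112474 / √0.0384161 = 0.112474 / 0.196000 = 0.574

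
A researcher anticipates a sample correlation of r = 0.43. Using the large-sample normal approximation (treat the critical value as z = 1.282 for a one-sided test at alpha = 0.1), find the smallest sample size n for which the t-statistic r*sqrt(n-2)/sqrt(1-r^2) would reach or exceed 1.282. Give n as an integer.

Need r·√(n−2)/√(1−r²) ≥ 1.282
√(n−2) ≥ 1.282·√(1−0.1849) / 0.43 = 1.282·0.902829 / 0.43 = 2.6917
n−2 ≥ 7.2452  ⇒  n ≥ 9.2452
Smallest integer n = 10

10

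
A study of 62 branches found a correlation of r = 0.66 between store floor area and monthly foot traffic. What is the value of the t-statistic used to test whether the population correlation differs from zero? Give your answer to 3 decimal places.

6.805

1 − r² = 1 − 0.4356 = 0.5644;  √(1−r²) = 0.751266
√(n−2) = √60 = 7.745967
t = r·√(n−2)/√(1−r²) = 0.66 · 7.745967 / 0.751266 = 6.805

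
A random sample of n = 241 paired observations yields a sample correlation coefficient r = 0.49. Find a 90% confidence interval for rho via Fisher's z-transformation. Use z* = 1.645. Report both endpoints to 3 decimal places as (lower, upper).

Fisher z: z_r = atanh(r) = ½·ln((1+0.49)/(1−0.49)) = 0.536060
SE(z) = 1/√(n−3) = 1/√238 = 0.064820
90% ⇒ z* = 1.645; margin = 1.645·0.064820 = 0.106629
CI on z-scale: (0.429431, 0.642689)
Back-transform: tanh(0.429431) = 0.404846, tanh(0.642689) = 0.566728

(0.405, 0.567)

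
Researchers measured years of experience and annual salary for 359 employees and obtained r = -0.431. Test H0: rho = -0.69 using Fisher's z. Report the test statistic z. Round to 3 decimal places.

7.299

z_r = atanh(-0.431) = -0.461124,  z_0 = atanh(-0.69) = -0.847956
SE = 1/√(n−3) = 1/√356 = 0.053000
z = (z_r − z_0)/SE = (-0.461124 − (-0.847956)) / 0.053000 = 0.386832 / 0.053000 = 7.299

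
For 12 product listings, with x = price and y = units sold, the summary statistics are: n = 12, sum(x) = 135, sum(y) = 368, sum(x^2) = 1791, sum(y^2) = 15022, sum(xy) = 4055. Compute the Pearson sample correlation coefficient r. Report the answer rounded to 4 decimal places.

Numerator: nΣxy − (Σx)(Σy) = 12·4055 − (135)(368) = -1020
Denominator: √[(nΣx²−(Σx)²)(nΣy²−(Σy)²)]
  nΣx²−(Σx)² = 12·1791 − 18225 = 3267;  nΣy²−(Σy)² = 12·15022 − 135424 = 44840
  √(3267·44840) = √146492280 = 12103.3995
r = -1020 / 12103.3995 = -0.0843

-0.0843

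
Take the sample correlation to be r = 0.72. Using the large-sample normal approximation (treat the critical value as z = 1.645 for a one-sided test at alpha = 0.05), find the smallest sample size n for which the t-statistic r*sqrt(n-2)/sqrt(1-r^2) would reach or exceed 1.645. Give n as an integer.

5

Need r·√(n−2)/√(1−r²) ≥ 1.645
√(n−2) ≥ 1.645·√(1−0.5184) / 0.72 = 1.645·0.693974 / 0.72 = 1.5855
n−2 ≥ 2.5138  ⇒  n ≥ 4.5138
Smallest integer n = 5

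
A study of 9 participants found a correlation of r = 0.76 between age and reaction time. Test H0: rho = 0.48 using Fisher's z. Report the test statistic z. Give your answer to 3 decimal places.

Fisher z: atanh(0.76) = 0.996215, atanh(0.48) = 0.522984
z = (z_r − z_0)·√(n−3) = (0.996215 − 0.522984)·√6 = 0.473231 · 2.449490 = 1.159

1.159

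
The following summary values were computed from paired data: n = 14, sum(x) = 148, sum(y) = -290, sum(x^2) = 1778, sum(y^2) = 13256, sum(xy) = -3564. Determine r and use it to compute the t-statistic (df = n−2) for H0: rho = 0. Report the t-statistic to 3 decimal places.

-1.515

S_xy = nΣxy − ΣxΣy = 14·(-3564) − 148·(-290) = -49896 − (-42920) = -6976
S_xx = nΣx² − (Σx)² = 14·1778 − 148² = 24892 − 21904 = 2988
S_yy = nΣy² − (Σy)² = 14·13256 − (-290)² = 185584 − 84100 = 101484
r = S_xy / √(S_xx·S_yy) = -6976 / √(2988·101484) = -6976 / √303234192 = -6976 / 17413.6209 = -0.4006
t = r·√(n−2)/√(1−r²) = -0.4006·√12 / √(1−0.160480) = -1.387719 / 0.916253 = -1.515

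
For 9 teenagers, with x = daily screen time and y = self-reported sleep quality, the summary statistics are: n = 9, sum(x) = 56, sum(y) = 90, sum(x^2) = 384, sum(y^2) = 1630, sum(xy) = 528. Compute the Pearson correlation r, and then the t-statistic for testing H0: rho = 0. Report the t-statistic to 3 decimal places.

-0.536

S_xy = nΣxy − ΣxΣy = 9·528 − 56·90 = 4752 − 5040 = -288
S_xx = nΣx² − (Σx)² = 9·384 − 56² = 3456 − 3136 = 320
S_yy = nΣy² − (Σy)² = 9·1630 − 90² = 14670 − 8100 = 6570
r = S_xy / √(S_xx·S_yy) = -288 / √(320·6570) = -288 / √2102400 = -288 / 1449.9655 = -0.1986
t = r·√(n−2)/√(1−r²) = -0.1986·√7 / √(1−0.039442) = -0.525446 / 0.980081 = -0.536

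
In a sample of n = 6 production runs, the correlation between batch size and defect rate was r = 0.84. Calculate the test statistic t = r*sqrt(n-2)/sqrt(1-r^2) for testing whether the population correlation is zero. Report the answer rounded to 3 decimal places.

3.096

1 − r² = 1 − 0.7056 = 0.2944;  √(1−r²) = 0.542586
√(n−2) = √4 = 2.000000
t = r·√(n−2)/√(1−r²) = 0.84 · 2.000000 / 0.542586 = 3.096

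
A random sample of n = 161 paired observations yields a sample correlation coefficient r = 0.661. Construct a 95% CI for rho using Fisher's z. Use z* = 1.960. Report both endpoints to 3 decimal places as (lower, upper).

(0.564, 0.740)

Fisher z: z_r = atanh(r) = ½·ln((1+0.661)/(1−0.661)) = 0.794588
SE(z) = 1/√(n−3) = 1/√158 = 0.079556
95% ⇒ z* = 1.960; margin = 1.960·0.079556 = 0.155930
CI on z-scale: (0.638658, 0.950518)
Back-transform: tanh(0.638658) = 0.563985, tanh(0.950518) = 0.740017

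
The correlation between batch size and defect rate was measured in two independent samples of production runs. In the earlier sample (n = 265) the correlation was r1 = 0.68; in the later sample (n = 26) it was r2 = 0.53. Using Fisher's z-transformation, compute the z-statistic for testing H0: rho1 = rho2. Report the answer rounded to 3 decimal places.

Fisher z-transforms: z1 = atanh(0.68) = 0.829114, z2 = atanh(0.53) = 0.590145; difference d = 0.238969
Var(d) = 1/262 + 1/23 = 0.0038168 + 0.0434783 = 0.0472951
z = d/√Var(d) = 0.238969 / √0.0472951 = 0.238969 / 0.217474 = 1.099

1.099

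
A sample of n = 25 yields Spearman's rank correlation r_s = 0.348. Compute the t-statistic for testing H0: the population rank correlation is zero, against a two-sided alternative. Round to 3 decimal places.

t = r_s·√(n−2) / √(1−r_s²) with r_s = 0.348, n = 25
  = 0.348·√23 / √(1 − 0.121104)
  = 0.348·4.795832 / 0.937495
  = 1.668950 / 0.937495 = 1.780

1.780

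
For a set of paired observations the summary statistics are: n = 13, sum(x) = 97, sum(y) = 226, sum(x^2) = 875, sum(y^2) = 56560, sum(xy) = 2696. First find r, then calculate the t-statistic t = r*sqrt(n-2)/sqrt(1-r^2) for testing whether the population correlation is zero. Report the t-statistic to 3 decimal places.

Numerator: nΣxy − (Σx)(Σy) = 13·2696 − (97)(226) = 13126
Denominator: √[(nΣx²−(Σx)²)(nΣy²−(Σy)²)]
  nΣx²−(Σx)² = 13·875 − 9409 = 1966;  nΣy²−(Σy)² = 13·56560 − 51076 = 684204
  √(1966·684204) = √1345145064 = 36676.2193
r = 13126 / 36676.2193 = 0.3579
t = r·√(n−2)/√(1−r²) = 0.3579·√11 / √(1−0.128092) = 1.187020 / 0.933760 = 1.271

1.271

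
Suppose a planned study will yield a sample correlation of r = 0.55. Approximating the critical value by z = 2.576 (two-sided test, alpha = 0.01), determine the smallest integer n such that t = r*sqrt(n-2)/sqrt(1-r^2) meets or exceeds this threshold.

18

Need r·√(n−2)/√(1−r²) ≥ 2.576
√(n−2) ≥ 2.576·√(1−0.3025) / 0.55 = 2.576·0.835165 / 0.55 = 3.9116
n−2 ≥ 15.3006  ⇒  n ≥ 17.3006
Smallest integer n = 18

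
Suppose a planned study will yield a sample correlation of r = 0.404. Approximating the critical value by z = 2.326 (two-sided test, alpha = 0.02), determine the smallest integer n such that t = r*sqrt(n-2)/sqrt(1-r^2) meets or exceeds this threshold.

Need r·√(n−2)/√(1−r²) ≥ 2.326
√(n−2) ≥ 2.326·√(1−0.163216) / 0.404 = 2.326·0.914759 / 0.404 = 5.2667
n−2 ≥ 27.7381  ⇒  n ≥ 29.7381
Smallest integer n = 30

30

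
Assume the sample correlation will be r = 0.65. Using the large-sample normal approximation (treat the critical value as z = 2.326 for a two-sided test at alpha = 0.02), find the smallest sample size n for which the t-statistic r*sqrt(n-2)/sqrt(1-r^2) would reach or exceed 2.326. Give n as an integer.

Need r·√(n−2)/√(1−r²) ≥ 2.326
√(n−2) ≥ 2.326·√(1−0.4225) / 0.65 = 2.326·0.759934 / 0.65 = 2.7194
n−2 ≥ 7.3951  ⇒  n ≥ 9.3951
Smallest integer n = 10

10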